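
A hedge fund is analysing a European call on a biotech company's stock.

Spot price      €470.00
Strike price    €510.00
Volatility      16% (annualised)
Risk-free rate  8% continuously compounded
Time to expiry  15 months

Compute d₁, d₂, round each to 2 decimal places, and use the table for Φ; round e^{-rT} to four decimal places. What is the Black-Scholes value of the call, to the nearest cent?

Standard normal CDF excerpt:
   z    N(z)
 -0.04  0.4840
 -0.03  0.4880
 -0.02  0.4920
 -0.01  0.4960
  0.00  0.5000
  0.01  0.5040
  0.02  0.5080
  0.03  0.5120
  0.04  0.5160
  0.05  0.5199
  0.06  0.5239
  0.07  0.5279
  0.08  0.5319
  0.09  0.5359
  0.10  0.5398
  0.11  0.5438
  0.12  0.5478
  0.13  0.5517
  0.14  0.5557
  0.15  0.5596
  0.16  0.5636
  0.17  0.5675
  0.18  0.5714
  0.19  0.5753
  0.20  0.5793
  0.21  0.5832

€37.82

σ√T = 0.16·√1.25 = 0.1789
d₁ = [ln(470/510) + (0.08 + 0.16²/2)·1.25] / 0.1789 = [-0.0817 + 0.1160] / 0.1789 = 0.1919 ≈ 0.19
d₂ = d₁ − σ√T = 0.1919 − 0.1789 = 0.0130 ≈ 0.01
e^(−rT) = e^(−0.08·1.25) = 0.9048
C = 470·N(0.19) − 510·0.9048·N(0.01) = 470·0.5753 − 510·0.9048·0.5040 = 270.3910 − 232.5698 = 37.8212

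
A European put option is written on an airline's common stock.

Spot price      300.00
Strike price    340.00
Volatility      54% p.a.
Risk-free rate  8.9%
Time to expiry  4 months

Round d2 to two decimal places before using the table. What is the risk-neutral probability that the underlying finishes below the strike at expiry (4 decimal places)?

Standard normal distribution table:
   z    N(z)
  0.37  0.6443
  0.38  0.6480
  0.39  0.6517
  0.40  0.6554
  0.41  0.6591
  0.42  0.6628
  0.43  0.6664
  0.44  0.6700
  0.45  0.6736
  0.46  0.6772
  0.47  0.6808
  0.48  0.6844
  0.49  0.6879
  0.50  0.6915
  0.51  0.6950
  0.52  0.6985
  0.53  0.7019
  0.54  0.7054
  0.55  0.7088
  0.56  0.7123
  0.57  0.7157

T = 0.3333;  σ√T = 0.3118
ln(S/K) + (r + σ²/2)T = ln(300/340) + (0.089 + 0.54²/2)·0.3333 = -0.1252 + 0.0783 = -0.0469
d₁ = -0.0469 / 0.3118 = -0.1504 ⇒ -0.15
d₂ = d₁ − σ√T = -0.1504 − 0.3118 = -0.4622 ⇒ -0.46
Risk-neutral Pr[S_T < K] = N(−d₂) = N(0.46) = 0.6772

0.6772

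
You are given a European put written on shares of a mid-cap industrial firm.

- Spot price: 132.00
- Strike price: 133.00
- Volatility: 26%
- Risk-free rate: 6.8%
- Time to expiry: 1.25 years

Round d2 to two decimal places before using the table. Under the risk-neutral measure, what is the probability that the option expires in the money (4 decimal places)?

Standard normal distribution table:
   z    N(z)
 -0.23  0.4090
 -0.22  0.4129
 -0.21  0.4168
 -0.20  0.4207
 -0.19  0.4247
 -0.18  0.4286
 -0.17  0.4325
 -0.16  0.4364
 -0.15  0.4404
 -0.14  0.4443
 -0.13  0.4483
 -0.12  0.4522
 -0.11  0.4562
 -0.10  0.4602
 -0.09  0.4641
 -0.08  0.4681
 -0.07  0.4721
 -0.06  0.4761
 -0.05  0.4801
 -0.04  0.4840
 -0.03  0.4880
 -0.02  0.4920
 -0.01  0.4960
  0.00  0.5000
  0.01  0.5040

T = 1.25;  σ√T = 0.2907
ln(S/K) + (r + σ²/2)T = ln(132/133) + (0.068 + 0.26²/2)·1.25 = -0.0075 + 0.1273 = 0.1197
d₁ = 0.1197 / 0.2907 = 0.4118 ⇒ 0.41
d₂ = d₁ − σ√T = 0.4118 − 0.2907 = 0.1211 ⇒ 0.12
Pr(exercise) under Q = N(−d₂) = N(-0.12) = 0.4522

0.4522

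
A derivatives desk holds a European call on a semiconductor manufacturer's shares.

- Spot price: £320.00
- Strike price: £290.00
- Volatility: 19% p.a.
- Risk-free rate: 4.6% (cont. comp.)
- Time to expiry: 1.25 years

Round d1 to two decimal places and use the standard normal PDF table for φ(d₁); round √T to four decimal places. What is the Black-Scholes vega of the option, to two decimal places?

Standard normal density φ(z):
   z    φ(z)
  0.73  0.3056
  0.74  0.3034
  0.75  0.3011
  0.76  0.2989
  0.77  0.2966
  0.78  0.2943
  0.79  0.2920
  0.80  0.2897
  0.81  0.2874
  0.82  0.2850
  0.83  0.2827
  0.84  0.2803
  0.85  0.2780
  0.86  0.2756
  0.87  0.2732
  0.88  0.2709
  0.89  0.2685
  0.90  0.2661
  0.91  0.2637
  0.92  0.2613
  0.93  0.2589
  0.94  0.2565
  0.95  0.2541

100.28

σ√T = 0.19·√1.25 = 0.2124
d₁ = [ln(320/290) + (0.046 + 0.19²/2)·1.25] / 0.2124 = [0.0984 + 0.0801] / 0.2124 = 0.8403 ⇒ 0.84
√T = √1.25 = 1.1180
φ(d₁) = φ(0.84) = 0.2803
vega = S·φ(d₁)·√T = 320·0.2803·1.1180 = 100.2801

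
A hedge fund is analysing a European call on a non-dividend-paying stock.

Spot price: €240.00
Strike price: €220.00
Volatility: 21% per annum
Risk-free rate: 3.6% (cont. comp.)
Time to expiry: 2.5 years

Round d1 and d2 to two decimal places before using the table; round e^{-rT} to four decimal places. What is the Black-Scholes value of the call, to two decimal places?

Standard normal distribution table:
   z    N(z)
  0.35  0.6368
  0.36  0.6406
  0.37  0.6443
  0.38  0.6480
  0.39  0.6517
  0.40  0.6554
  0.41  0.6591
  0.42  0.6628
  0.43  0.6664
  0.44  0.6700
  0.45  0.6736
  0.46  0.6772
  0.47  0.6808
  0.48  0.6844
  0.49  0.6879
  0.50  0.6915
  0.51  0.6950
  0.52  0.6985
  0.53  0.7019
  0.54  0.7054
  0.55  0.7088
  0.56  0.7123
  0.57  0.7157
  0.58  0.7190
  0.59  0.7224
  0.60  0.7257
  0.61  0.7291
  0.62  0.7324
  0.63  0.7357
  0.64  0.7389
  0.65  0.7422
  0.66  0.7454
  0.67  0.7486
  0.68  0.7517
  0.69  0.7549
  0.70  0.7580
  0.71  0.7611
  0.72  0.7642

T = 2.5;  σ√T = 0.3320
d₁ = [ln(240/220) + (0.036 + ½·0.21²)·2.5] / (σ√T) = (0.0870 + 0.1451) / 0.3320 = 0.6991 ≈ 0.70
d₂ = 0.6991 − 0.3320 = 0.3671 ≈ 0.37
exp(−rT) = exp(−0.036·2.5) = 0.9139
N(d₁) = N(0.70) = 0.7580;  N(d₂) = N(0.37) = 0.6443
C = 240·0.7580 − 220·0.9139·0.6443 = 181.9200 − 129.5417 = 52.3783

€52.38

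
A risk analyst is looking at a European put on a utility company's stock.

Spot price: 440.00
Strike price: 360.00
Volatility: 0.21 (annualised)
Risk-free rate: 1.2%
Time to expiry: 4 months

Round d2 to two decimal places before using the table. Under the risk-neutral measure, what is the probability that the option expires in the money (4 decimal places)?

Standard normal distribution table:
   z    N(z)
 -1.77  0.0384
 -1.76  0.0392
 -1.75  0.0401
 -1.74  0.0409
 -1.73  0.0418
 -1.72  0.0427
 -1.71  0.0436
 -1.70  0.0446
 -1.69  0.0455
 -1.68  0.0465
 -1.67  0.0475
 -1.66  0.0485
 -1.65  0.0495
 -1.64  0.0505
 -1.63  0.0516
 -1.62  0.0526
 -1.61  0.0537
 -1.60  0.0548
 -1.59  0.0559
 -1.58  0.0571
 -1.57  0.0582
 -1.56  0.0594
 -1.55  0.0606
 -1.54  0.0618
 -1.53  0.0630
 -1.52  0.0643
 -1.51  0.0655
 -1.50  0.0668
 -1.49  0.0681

σ√T = 0.21 × 0.5774 = 0.1212
d₁ = [ln(440/360) + (0.012 + 0.21²/2)·0.3333] / 0.1212 = [0.2007 + 0.0113] / 0.1212 = 1.7487 ⇒ 1.75
d₂ = d₁ − σ√T = 1.7487 − 0.1212 = 1.6275 ⇒ 1.63
Risk-neutral Pr[S_T < K] = N(−d₂) = N(-1.63) = 0.0516

0.0516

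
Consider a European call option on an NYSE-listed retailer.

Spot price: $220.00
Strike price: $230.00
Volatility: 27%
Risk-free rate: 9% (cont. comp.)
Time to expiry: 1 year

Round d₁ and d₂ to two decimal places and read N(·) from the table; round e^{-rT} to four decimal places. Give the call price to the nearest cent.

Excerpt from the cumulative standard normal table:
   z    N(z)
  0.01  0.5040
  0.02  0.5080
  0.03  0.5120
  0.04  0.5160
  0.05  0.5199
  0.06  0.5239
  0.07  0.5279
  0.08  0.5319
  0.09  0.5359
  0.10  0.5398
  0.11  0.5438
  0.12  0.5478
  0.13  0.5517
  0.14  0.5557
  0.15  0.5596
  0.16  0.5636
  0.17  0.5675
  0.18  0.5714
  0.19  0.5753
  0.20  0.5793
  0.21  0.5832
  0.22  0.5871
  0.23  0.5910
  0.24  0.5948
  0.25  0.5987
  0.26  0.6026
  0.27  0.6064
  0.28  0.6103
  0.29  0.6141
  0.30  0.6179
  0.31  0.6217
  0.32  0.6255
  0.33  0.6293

$28.32

σ√T = 0.27 × 1.0000 = 0.2700
d₁ = [ln(220/230) + (0.09 + 0.27²/2)·1] / 0.2700 = [-0.0445 + 0.1265] / 0.2700 = 0.3037 ⇒ 0.30
d₂ = d₁ − σ√T = 0.3037 − 0.2700 = 0.0337 ⇒ 0.03
exp(−rT) = exp(−0.09·1) = 0.9139
C = 220·N(0.30) − 230·0.9139·N(0.03) = 220·0.6179 − 230·0.9139·0.5120 = 135.9380 − 107.6209 = 28.3171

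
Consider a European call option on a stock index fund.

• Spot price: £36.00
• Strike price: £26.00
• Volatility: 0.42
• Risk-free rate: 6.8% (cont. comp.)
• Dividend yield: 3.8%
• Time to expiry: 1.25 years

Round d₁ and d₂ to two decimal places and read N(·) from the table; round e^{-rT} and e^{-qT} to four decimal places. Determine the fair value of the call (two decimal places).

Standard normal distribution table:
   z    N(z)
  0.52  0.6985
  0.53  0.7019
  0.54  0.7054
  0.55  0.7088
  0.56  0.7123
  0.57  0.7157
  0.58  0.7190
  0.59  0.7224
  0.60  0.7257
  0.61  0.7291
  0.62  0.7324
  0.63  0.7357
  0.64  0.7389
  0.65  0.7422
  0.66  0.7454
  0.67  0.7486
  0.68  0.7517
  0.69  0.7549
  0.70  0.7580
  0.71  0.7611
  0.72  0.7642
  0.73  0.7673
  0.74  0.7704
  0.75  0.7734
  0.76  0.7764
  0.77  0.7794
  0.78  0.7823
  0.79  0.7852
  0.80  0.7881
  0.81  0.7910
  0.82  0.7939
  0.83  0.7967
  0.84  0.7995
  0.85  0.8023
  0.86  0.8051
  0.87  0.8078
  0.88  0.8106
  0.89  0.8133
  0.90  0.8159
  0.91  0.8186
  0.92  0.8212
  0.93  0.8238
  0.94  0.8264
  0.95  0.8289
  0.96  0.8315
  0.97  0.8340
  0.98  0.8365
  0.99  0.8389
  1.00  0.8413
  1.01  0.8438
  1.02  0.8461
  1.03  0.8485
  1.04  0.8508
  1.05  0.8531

σ√T = 0.42 × 1.1180 = 0.4696
d₁ = [ln(36/26) + (0.068 − 0.038 + 0.42²/2)·1.25] / 0.4696 = [0.3254 + 0.1477] / 0.4696 = 1.0077 which rounds to 1.01
d₂ = d₁ − σ√T = 1.0077 − 0.4696 = 0.5381 which rounds to 0.54
exp(−qT) = exp(−0.038·1.25) = 0.9536;  exp(−rT) = exp(−0.068·1.25) = 0.9185
N(d₁) = N(1.01) = 0.8438;  N(d₂) = N(0.54) = 0.7054
C = 36·0.9536·0.8438 − 26·0.9185·0.7054 = 28.9673 − 16.8457 = 12.1217

£12.12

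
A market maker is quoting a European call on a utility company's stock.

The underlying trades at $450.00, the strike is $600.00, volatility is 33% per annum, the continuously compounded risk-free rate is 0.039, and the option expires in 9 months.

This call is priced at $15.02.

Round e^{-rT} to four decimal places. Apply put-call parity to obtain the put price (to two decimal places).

exp(−rT) = exp(−0.039·0.75) = 0.9712
Put-call parity: C − P = S − K·e^(−rT) = 450 − 600·0.9712 = 450 − 582.7200 = -132.7200
P = C − (C − P) = 15.02 − (-132.7200) = 147.7400

$147.74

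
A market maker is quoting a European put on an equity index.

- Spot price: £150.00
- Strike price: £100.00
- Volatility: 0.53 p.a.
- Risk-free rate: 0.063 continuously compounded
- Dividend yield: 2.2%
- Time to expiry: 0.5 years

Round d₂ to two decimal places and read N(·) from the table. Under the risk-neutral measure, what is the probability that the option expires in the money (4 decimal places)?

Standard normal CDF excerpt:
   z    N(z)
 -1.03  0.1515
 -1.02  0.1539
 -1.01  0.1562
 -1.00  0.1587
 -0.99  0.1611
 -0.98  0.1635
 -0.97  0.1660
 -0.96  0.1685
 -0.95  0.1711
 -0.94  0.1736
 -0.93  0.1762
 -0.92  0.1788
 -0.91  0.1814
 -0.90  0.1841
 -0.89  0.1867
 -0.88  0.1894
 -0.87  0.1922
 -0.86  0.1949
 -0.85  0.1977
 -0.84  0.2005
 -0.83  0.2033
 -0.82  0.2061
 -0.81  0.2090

0.1711

σ√T = 0.53·√0.5 = 0.3748
ln(S/K) + (r − q + σ²/2)T = ln(150/100) + (0.063 − 0.022 + 0.53²/2)·0.5 = 0.4055 + 0.0907 = 0.4962
d₁ = 0.4962 / 0.3748 = 1.3240 which rounds to 1.32
d₂ = d₁ − σ√T = 1.3240 − 0.3748 = 0.9492 which rounds to 0.95
Pr(exercise) under Q = N(−d₂) = N(-0.95) = 0.1711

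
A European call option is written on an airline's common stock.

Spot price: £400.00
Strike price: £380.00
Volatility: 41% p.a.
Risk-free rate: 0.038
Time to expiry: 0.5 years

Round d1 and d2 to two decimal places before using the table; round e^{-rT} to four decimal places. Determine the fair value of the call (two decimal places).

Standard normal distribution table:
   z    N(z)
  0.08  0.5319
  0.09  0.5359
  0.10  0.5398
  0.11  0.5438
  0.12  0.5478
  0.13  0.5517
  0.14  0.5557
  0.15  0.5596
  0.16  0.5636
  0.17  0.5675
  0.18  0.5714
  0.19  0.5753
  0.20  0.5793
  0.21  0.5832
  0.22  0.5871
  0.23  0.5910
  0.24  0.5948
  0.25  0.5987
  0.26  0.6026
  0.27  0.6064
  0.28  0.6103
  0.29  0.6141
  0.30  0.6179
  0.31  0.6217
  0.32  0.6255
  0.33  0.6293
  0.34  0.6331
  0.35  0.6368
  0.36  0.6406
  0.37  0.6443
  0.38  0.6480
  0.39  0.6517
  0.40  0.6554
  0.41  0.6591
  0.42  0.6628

£59.41

σ√T = 0.41·√0.5 = 0.2899
d₁ = [ln(400/380) + (0.038 + 0.41²/2)·0.5] / 0.2899 = [0.0513 + 0.0610] / 0.2899 = 0.3874 ≈ 0.39
d₂ = d₁ − σ√T = 0.3874 − 0.2899 = 0.0975 ≈ 0.10
exp(−rT) = exp(−0.038·0.5) = 0.9812
N(d₁) = N(0.39) = 0.6517;  N(d₂) = N(0.10) = 0.5398
C = 400·0.6517 − 380·0.9812·0.5398 = 260.6800 − 201.2677 = 59.4123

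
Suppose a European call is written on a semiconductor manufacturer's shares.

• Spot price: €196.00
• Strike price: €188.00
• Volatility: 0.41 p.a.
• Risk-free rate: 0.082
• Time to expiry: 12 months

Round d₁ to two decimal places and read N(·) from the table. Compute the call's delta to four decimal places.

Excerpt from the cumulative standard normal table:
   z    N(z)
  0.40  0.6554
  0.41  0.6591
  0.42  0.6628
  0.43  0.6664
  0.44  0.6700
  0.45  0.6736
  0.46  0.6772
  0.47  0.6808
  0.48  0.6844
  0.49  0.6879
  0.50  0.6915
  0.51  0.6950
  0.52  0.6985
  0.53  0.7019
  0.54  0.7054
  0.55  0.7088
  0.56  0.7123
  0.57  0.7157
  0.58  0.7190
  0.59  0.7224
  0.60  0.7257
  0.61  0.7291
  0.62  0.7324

σ√T = 0.41 × 1.0000 = 0.4100
d₁ = [ln(196/188) + (0.082 + 0.41²/2)·1] / 0.4100 = [0.0417 + 0.1660] / 0.4100 = 0.5066 ≈ 0.51
N(d₁) = N(0.51) = 0.6950
Δ_call = N(d₁) = 0.6950

0.6950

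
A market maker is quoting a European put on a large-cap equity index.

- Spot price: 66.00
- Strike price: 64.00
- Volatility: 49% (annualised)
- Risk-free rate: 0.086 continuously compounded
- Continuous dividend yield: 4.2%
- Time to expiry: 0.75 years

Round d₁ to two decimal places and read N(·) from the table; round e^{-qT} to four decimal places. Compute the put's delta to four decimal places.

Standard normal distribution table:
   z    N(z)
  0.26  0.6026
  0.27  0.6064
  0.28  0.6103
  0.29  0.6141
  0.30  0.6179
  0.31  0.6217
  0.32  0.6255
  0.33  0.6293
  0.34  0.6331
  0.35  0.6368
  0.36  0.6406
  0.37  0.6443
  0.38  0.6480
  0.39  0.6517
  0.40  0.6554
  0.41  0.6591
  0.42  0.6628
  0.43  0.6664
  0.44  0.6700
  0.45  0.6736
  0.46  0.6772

-0.3483

σ√T = 0.49·√0.75 = 0.4244
d₁ = [ln(66/64) + (0.086 − 0.042 + ½·0.49²)·0.75] / (σ√T) = (0.0308 + 0.1230) / 0.4244 = 0.3625 ⇒ 0.36
N(d₁) = N(0.36) = 0.6406
Δ_put = exp(−qT)·(N(d₁) − 1) = 0.9690·(0.6406 − 1) = -0.3483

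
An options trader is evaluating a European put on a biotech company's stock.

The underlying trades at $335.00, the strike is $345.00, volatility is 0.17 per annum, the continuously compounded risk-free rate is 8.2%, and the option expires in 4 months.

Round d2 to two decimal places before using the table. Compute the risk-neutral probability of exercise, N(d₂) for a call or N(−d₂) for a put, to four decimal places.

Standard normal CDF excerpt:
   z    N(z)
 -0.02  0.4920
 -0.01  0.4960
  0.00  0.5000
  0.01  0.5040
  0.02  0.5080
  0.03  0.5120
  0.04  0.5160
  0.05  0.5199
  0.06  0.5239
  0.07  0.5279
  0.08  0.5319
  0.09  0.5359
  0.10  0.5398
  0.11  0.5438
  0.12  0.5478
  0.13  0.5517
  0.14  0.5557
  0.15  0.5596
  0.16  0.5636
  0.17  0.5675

0.5279

σ√T = 0.17 × 0.5774 = 0.0981
d₁ = [ln(335/345) + (0.082 + 0.17²/2)·0.3333] / 0.0981 = [-0.0294 + 0.0321] / 0.0981 = 0.0279 → 0.03
d₂ = d₁ − σ√T = 0.0279 − 0.0981 = -0.0703 → -0.07
Risk-neutral Pr[S_T < K] = N(−d₂) = N(0.07) = 0.5279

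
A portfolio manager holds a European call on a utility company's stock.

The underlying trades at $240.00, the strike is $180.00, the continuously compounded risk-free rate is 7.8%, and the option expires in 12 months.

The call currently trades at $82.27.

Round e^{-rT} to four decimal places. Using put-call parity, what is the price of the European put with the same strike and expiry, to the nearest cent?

$8.77

e^(−rT) = e^(−0.078·1) = 0.9250
Put-call parity: C − P = S − K·e^(−rT) = 240 − 180·0.9250 = 240 − 166.5000 = 73.5000
P = C − (C − P) = 82.27 − (73.5000) = 8.7700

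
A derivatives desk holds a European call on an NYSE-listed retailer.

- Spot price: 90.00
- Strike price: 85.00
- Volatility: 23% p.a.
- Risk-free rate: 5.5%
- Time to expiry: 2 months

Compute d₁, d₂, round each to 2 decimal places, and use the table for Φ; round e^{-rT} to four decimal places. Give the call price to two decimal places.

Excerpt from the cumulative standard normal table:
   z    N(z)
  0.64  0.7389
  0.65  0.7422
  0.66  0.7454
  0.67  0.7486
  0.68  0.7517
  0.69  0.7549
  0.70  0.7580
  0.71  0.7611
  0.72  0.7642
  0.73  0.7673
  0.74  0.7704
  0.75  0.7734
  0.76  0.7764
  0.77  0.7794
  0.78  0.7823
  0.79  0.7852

6.82

σ√T = 0.23·√0.1667 = 0.0939
d₁ = [ln(90/85) + (0.055 + 0.23²/2)·0.1667] / 0.0939 = [0.0572 + 0.0136] / 0.0939 = 0.7533 ⇒ 0.75
d₂ = d₁ − σ√T = 0.7533 − 0.0939 = 0.6594 ⇒ 0.66
exp(−rT) = exp(−0.055·0.1667) = 0.9909
C = 90·N(0.75) − 85·0.9909·N(0.66) = 90·0.7734 − 85·0.9909·0.7454 = 69.6060 − 62.7824 = 6.8236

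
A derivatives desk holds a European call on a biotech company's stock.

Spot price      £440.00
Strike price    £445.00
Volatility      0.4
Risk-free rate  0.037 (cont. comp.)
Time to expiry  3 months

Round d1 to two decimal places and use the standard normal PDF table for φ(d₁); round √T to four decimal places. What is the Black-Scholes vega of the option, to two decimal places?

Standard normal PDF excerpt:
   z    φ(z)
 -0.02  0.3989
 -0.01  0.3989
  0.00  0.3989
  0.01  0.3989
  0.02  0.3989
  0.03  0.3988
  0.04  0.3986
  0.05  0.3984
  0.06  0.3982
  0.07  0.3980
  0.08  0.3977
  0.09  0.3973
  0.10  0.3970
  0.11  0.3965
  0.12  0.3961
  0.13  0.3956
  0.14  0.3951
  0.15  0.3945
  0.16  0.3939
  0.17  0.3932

σ√T = 0.4·√0.25 = 0.2000
ln(S/K) + (r + σ²/2)T = ln(440/445) + (0.037 + 0.4²/2)·0.25 = -0.0113 + 0.0293 = 0.0180
d₁ = 0.0180 / 0.2000 = 0.0898 ≈ 0.09
√T = √0.25 = 0.5000
φ(d₁) = φ(0.09) = 0.3973
vega = S·φ(d₁)·√T = 440·0.3973·0.5000 = 87.4060

87.41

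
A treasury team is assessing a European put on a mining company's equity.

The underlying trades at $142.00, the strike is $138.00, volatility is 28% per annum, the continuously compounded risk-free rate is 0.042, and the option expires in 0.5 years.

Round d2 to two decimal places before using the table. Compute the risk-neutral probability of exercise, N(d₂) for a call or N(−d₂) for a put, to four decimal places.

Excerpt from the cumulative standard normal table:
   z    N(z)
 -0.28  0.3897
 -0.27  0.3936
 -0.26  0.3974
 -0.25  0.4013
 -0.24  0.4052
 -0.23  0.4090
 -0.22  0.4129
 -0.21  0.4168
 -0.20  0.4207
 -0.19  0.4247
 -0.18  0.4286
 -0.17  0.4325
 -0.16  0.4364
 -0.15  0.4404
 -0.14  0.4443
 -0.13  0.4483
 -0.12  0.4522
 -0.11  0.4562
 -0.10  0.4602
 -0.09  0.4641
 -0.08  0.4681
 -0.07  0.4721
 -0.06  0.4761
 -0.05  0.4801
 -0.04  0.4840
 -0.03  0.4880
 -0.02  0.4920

0.4404

σ√T = 0.28·√0.5 = 0.1980
d₁ = [ln(142/138) + (0.042 + 0.28²/2)·0.5] / 0.1980 = [0.0286 + 0.0406] / 0.1980 = 0.3494 ⇒ 0.35
d₂ = d₁ − σ√T = 0.3494 − 0.1980 = 0.1514 ⇒ 0.15
Pr(exercise) under Q = N(−d₂) = N(-0.15) = 0.4404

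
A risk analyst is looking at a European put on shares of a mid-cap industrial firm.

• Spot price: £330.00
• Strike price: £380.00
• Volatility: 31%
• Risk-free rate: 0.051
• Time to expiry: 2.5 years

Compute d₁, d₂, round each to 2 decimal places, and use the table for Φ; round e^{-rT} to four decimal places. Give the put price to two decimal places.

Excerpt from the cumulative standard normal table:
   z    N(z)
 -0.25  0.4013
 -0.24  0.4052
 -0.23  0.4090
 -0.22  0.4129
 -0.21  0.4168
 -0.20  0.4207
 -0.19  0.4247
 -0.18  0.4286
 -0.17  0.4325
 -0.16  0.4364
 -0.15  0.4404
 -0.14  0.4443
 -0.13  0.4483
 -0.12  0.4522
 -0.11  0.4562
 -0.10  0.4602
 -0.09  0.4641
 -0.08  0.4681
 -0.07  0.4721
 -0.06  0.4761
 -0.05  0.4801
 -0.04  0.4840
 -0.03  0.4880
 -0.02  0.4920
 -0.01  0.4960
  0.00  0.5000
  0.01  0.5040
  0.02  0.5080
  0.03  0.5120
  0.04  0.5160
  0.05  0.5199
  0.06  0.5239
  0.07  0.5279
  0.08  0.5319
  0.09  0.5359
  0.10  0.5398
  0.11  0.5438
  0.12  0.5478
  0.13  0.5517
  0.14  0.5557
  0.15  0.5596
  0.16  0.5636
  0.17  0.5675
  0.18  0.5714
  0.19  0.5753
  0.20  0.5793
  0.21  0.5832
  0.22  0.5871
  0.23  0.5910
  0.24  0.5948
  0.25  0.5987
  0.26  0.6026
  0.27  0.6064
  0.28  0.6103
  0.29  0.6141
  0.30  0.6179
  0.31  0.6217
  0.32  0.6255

£66.59

σ√T = 0.31 × 1.5811 = 0.4902
ln(S/K) + (r + σ²/2)T = ln(330/380) + (0.051 + 0.31²/2)·2.5 = -0.1411 + 0.2476 = 0.1065
d₁ = 0.1065 / 0.4902 = 0.2174 ≈ 0.22
d₂ = d₁ − σ√T = 0.2174 − 0.4902 = -0.2728 ≈ -0.27
e^(−rT) = e^(−0.051·2.5) = 0.8803
P = 380·0.8803·N(0.27) − 330·N(-0.22) = 380·0.8803·0.6064 − 330·0.4129 = 202.8493 − 136.2570 = 66.5923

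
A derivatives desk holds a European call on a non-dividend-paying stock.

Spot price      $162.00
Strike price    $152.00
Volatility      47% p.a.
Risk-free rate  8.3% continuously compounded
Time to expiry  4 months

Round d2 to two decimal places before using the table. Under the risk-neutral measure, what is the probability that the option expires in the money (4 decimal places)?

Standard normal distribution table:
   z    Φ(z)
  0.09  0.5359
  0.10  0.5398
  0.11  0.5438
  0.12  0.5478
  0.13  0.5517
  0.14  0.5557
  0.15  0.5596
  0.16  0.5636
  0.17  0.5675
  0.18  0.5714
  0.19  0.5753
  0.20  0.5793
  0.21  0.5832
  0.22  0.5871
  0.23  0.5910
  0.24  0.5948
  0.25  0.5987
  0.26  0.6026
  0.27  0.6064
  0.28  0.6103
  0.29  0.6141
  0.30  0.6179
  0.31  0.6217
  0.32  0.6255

T = 0.3333;  σ√T = 0.2714
d₁ = [ln(162/152) + (0.083 + 0.47²/2)·0.3333] / 0.2714 = [0.0637 + 0.0645] / 0.2714 = 0.4724 → 0.47
d₂ = d₁ − σ√T = 0.4724 − 0.2714 = 0.2011 → 0.20
Risk-neutral Pr[S_T > K] = N(d₂) = N(0.20) = 0.5793

0.5793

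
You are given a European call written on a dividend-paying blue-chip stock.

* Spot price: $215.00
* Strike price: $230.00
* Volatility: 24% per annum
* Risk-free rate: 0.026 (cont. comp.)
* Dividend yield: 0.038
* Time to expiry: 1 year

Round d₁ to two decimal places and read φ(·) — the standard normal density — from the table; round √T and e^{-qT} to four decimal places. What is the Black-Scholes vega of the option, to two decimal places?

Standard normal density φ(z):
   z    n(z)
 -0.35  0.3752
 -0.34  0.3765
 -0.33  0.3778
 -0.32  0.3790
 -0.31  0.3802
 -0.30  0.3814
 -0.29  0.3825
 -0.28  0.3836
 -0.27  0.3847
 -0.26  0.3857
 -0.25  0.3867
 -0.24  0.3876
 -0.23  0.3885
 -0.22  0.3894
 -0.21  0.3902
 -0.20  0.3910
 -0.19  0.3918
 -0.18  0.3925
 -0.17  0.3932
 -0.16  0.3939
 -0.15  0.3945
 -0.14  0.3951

T = 1;  σ√T = 0.2400
d₁ = [ln(215/230) + (0.026 − 0.038 + 0.24²/2)·1] / 0.2400 = [-0.0674 + 0.0168] / 0.2400 = -0.2110 ≈ -0.21
√T = √1 = 1.0000
φ(d₁) = φ(-0.21) = 0.3902
e^(−qT) = e^(−0.038·1) = 0.9627
vega = S·e^(−qT)·φ(d₁)·√T = 215·0.9627·0.3902·1.0000 = 80.7638
(The put has the same vega.)

80.76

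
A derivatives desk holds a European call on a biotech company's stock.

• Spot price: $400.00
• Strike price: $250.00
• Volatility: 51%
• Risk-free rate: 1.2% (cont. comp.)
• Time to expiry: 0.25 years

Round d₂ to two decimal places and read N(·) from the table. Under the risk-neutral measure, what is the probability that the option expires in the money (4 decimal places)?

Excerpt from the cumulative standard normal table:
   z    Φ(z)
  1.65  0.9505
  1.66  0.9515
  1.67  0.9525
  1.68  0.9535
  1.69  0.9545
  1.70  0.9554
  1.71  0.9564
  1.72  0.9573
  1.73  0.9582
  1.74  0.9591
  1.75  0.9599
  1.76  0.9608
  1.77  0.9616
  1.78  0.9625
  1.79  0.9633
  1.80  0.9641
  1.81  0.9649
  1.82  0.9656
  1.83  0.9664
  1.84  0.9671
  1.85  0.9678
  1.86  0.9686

σ√T = 0.51·√0.25 = 0.2550
ln(S/K) + (r + σ²/2)T = ln(400/250) + (0.012 + 0.51²/2)·0.25 = 0.4700 + 0.0355 = 0.5055
d₁ = 0.5055 / 0.2550 = 1.9824 ≈ 1.98
d₂ = d₁ − σ√T = 1.9824 − 0.2550 = 1.7274 ≈ 1.73
Risk-neutral Pr[S_T > K] = N(d₂) = N(1.73) = 0.9582

0.9582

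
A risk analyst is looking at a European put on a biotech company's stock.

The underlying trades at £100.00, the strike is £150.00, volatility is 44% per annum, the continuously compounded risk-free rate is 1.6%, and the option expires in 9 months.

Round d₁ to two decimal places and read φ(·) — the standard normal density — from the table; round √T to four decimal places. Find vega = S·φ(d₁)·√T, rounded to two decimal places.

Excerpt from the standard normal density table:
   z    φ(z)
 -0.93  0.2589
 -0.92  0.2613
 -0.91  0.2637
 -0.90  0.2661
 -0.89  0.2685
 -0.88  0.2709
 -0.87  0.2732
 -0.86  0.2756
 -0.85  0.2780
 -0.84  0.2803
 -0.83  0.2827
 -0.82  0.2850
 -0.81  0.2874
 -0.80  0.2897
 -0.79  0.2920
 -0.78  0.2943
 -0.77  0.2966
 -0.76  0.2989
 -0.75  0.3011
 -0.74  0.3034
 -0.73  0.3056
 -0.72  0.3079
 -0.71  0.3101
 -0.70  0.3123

σ√T = 0.44·√0.75 = 0.3811
d₁ = [ln(100/150) + (0.016 + 0.44²/2)·0.75] / 0.3811 = [-0.4055 + 0.0846] / 0.3811 = -0.8421 which rounds to -0.84
√T = √0.75 = 0.8660
φ(d₁) = φ(-0.84) = 0.2803
vega = S·φ(d₁)·√T = 100·0.2803·0.8660 = 24.2740
(The call has the same vega.)

24.27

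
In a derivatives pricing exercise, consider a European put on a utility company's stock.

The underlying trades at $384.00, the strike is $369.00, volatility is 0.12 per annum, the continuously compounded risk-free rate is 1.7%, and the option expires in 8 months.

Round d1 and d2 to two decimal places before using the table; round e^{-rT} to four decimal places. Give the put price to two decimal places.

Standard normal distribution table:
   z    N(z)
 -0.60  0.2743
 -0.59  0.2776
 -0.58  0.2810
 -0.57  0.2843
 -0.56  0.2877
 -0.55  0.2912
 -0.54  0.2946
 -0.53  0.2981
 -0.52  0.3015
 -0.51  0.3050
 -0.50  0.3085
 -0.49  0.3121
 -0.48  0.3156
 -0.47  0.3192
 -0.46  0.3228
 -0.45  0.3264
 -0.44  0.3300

T = 0.6667;  σ√T = 0.0980
d₁ = [ln(384/369) + (0.017 + ½·0.12²)·0.6667] / (σ√T) = (0.0398 + 0.0161) / 0.0980 = 0.5713 ≈ 0.57
d₂ = 0.5713 − 0.0980 = 0.4734 ≈ 0.47
exp(−rT) = exp(−0.017·0.6667) = 0.9887
N(−d₂) = N(-0.47) = 0.3192;  N(−d₁) = N(-0.57) = 0.2843
P = 369·0.9887·0.3192 − 384·0.2843 = 116.4538 − 109.1712 = 7.2826

$7.28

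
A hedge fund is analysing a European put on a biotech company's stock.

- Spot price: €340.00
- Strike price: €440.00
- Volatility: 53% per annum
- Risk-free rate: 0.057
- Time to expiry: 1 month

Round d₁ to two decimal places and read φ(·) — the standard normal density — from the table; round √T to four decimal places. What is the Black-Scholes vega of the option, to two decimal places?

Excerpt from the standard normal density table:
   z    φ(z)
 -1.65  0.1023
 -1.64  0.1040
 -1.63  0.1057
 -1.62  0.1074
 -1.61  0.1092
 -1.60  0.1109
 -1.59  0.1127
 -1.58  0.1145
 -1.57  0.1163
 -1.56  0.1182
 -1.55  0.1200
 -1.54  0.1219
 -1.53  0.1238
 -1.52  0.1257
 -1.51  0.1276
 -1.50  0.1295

σ√T = 0.53·√0.08333 = 0.1530
d₁ = [ln(340/440) + (0.057 + ½·0.53²)·0.08333] / (σ√T) = (-0.2578 + 0.0165) / 0.1530 = -1.5776 ≈ -1.58
√T = √0.08333 = 0.2887
φ(d₁) = φ(-1.58) = 0.1145
vega = S·φ(d₁)·√T = 340·0.1145·0.2887 = 11.2391

11.24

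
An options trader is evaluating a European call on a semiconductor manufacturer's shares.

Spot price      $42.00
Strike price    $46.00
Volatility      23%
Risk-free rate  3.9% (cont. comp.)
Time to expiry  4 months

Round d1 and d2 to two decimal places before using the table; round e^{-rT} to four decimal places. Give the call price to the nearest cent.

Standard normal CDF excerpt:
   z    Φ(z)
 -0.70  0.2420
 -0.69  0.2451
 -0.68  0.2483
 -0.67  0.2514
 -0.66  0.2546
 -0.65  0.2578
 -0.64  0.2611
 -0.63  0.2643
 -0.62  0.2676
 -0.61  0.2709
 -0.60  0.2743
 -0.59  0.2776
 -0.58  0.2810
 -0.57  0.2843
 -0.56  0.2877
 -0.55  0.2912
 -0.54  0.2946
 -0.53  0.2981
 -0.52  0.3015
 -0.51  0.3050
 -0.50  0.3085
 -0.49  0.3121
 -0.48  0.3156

σ√T = 0.23 × 0.5774 = 0.1328
ln(S/K) + (r + σ²/2)T = ln(42/46) + (0.039 + 0.23²/2)·0.3333 = -0.0910 + 0.0218 = -0.0692
d₁ = -0.0692 / 0.1328 = -0.5208 ≈ -0.52
d₂ = d₁ − σ√T = -0.5208 − 0.1328 = -0.6536 ≈ -0.65
exp(−rT) = exp(−0.039·0.3333) = 0.9871
N(d₁) = N(-0.52) = 0.3015;  N(d₂) = N(-0.65) = 0.2578
C = 42·0.3015 − 46·0.9871·0.2578 = 12.6630 − 11.7058 = 0.9572

$0.96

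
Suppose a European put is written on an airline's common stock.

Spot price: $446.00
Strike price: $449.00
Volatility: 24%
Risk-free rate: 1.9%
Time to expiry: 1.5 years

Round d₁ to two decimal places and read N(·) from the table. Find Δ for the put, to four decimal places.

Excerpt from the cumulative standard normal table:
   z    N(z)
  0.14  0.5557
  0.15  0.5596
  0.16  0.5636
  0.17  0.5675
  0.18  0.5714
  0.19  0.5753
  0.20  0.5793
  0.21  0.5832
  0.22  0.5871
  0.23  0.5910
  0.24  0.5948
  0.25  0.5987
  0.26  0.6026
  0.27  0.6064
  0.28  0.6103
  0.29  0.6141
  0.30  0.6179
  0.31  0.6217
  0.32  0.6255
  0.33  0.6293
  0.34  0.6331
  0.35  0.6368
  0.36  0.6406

-0.4129

T = 1.5;  σ√T = 0.2939
d₁ = [ln(446/449) + (0.019 + 0.24²/2)·1.5] / 0.2939 = [-0.0067 + 0.0717] / 0.2939 = 0.2211 ⇒ 0.22
N(d₁) = N(0.22) = 0.5871
Δ_put = N(d₁) − 1 = 0.5871 − 1 = -0.4129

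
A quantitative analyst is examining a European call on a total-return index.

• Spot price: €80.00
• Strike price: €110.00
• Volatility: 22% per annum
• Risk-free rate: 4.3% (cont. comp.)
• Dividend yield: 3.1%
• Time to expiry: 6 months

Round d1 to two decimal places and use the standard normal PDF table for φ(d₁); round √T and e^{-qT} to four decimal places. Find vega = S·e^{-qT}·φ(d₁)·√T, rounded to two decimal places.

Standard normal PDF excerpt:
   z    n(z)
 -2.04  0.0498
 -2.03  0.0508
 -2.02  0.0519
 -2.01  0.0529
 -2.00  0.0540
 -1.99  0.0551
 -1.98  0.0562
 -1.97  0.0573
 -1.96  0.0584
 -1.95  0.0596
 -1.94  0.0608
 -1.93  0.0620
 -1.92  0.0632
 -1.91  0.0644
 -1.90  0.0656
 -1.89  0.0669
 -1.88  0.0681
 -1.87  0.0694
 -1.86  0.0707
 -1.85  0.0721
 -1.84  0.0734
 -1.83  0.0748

T = 0.5;  σ√T = 0.1556
d₁ = [ln(80/110) + (0.043 − 0.031 + ½·0.22²)·0.5] / (σ√T) = (-0.3185 + 0.0181) / 0.1556 = -1.9307 which rounds to -1.93
√T = √0.5 = 0.7071
φ(d₁) = φ(-1.93) = 0.0620
exp(−qT) = exp(−0.031·0.5) = 0.9846
vega = S·exp(−qT)·φ(d₁)·√T = 80·0.9846·0.0620·0.7071 = 3.4532
(The put has the same vega.)

3.45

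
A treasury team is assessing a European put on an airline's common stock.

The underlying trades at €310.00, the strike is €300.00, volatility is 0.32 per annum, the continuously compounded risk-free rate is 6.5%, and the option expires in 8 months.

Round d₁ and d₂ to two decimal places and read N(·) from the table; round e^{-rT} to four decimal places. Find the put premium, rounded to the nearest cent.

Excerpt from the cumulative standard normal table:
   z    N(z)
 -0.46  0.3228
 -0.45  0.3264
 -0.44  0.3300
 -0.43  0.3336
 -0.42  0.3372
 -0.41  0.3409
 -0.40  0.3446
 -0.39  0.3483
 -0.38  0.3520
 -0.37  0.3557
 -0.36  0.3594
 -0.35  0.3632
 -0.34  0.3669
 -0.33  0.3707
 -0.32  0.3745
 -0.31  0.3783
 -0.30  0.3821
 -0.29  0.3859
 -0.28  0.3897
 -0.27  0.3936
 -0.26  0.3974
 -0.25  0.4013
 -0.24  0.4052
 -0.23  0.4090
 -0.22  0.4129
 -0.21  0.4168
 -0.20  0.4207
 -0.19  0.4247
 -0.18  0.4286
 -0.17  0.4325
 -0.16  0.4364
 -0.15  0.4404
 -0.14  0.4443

σ√T = 0.32·√0.6667 = 0.2613
d₁ = [ln(310/300) + (0.065 + ½·0.32²)·0.6667] / (σ√T) = (0.0328 + 0.0775) / 0.2613 = 0.4220 which rounds to 0.42
d₂ = 0.4220 − 0.2613 = 0.1607 which rounds to 0.16
exp(−rT) = exp(−0.065·0.6667) = 0.9576
N(−d₂) = N(-0.16) = 0.4364;  N(−d₁) = N(-0.42) = 0.3372
P = 300·0.9576·0.4364 − 310·0.3372 = 125.3690 − 104.5320 = 20.8370

€20.84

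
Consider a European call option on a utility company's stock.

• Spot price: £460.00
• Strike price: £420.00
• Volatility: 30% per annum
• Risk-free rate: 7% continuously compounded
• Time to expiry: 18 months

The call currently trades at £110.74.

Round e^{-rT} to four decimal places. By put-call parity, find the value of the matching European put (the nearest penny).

£28.87

e^(−rT) = e^(−0.07·1.5) = 0.9003
Put-call parity: C − P = S − K·e^(−rT) = 460 − 420·0.9003 = 460 − 378.1260 = 81.8740
P = C − (C − P) = 110.74 − (81.8740) = 28.8660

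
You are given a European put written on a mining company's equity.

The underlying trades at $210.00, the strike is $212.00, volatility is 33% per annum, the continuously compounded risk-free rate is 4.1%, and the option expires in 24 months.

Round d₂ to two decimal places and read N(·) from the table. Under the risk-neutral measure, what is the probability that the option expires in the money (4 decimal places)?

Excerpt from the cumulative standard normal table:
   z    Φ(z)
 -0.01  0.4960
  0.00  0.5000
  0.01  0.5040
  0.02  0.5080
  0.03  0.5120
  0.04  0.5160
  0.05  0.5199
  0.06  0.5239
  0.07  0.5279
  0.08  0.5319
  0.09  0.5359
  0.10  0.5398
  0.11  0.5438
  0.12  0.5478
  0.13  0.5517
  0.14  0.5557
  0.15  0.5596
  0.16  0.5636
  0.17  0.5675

σ√T = 0.33·√2 = 0.4667
d₁ = [ln(210/212) + (0.041 + ½·0.33²)·2] / (σ√T) = (-0.0095 + 0.1909) / 0.4667 = 0.3887 which rounds to 0.39
d₂ = 0.3887 − 0.4667 = -0.0780 which rounds to -0.08
Risk-neutral Pr[S_T < K] = N(−d₂) = N(0.08) = 0.5319

0.5319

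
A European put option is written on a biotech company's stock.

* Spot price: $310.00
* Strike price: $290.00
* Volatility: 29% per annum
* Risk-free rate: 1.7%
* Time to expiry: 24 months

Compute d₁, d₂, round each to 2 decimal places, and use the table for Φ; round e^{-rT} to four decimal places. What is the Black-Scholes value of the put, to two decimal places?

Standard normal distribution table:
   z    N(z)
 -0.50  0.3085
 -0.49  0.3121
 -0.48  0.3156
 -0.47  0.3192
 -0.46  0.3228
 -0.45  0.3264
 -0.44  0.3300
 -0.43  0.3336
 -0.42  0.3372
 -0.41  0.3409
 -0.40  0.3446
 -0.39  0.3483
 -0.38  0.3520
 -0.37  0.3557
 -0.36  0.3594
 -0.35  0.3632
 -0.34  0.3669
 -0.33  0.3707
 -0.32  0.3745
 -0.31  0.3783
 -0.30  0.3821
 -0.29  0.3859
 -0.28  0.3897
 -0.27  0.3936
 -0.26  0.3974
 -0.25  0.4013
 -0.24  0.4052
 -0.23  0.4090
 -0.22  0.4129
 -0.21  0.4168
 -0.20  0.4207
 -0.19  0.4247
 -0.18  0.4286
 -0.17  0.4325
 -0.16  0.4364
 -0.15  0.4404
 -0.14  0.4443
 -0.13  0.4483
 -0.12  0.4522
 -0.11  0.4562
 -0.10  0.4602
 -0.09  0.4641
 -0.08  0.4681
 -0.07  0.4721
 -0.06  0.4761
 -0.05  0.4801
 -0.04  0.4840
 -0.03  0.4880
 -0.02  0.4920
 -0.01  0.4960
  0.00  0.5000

σ√T = 0.29·√2 = 0.4101
ln(S/K) + (r + σ²/2)T = ln(310/290) + (0.017 + 0.29²/2)·2 = 0.0667 + 0.1181 = 0.1848
d₁ = 0.1848 / 0.4101 = 0.4506 which rounds to 0.45
d₂ = d₁ − σ√T = 0.4506 − 0.4101 = 0.0405 which rounds to 0.04
e^(−rT) = e^(−0.017·2) = 0.9666
P = 290·0.9666·N(-0.04) − 310·N(-0.45) = 290·0.9666·0.4840 − 310·0.3264 = 135.6720 − 101.1840 = 34.4880

$34.49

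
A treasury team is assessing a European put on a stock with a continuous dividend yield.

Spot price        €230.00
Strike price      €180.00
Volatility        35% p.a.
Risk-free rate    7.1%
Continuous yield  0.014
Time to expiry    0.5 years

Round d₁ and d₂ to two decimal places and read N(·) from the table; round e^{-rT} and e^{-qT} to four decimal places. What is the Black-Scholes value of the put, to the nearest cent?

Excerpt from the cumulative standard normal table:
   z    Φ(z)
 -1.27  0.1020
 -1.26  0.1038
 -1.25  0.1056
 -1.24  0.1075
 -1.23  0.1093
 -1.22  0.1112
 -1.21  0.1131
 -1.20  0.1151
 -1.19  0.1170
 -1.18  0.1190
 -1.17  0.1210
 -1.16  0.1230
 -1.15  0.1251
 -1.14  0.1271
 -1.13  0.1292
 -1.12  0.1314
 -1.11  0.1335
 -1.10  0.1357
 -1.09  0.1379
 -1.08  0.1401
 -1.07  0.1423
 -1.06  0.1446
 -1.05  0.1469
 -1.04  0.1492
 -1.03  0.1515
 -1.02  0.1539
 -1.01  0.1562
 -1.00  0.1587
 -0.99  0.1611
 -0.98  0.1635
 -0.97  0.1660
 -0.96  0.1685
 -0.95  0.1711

€3.44

σ√T = 0.35 × 0.7071 = 0.2475
d₁ = [ln(230/180) + (0.071 − 0.014 + 0.35²/2)·0.5] / 0.2475 = [0.2451 + 0.0591] / 0.2475 = 1.2293 → 1.23
d₂ = d₁ − σ√T = 1.2293 − 0.2475 = 0.9819 → 0.98
e^(−qT) = e^(−0.014·0.5) = 0.9930;  e^(−rT) = e^(−0.071·0.5) = 0.9651
N(−d₂) = N(-0.98) = 0.1635;  N(−d₁) = N(-1.23) = 0.1093
P = 180·0.9651·0.1635 − 230·0.9930·0.1093 = 28.4029 − 24.9630 = 3.4399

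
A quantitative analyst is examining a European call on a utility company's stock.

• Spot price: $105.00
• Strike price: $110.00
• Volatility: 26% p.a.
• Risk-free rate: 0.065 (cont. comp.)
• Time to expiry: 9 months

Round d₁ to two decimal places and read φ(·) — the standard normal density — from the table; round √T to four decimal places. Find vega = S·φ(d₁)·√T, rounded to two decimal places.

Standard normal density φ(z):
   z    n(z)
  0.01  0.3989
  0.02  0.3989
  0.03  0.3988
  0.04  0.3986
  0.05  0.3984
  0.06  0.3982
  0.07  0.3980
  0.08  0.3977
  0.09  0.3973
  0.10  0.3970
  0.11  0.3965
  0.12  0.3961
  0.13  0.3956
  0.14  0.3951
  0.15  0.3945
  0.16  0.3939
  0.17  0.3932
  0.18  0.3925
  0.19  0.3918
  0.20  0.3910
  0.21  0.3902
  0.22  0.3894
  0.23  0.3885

σ√T = 0.26 × 0.8660 = 0.2252
ln(S/K) + (r + σ²/2)T = ln(105/110) + (0.065 + 0.26²/2)·0.75 = -0.0465 + 0.0741 = 0.0276
d₁ = 0.0276 / 0.2252 = 0.1225 ⇒ 0.12
√T = √0.75 = 0.8660
φ(d₁) = φ(0.12) = 0.3961
vega = S·φ(d₁)·√T = 105·0.3961·0.8660 = 36.0174
(Vega is the same for a European call and put with the same parameters.)

36.02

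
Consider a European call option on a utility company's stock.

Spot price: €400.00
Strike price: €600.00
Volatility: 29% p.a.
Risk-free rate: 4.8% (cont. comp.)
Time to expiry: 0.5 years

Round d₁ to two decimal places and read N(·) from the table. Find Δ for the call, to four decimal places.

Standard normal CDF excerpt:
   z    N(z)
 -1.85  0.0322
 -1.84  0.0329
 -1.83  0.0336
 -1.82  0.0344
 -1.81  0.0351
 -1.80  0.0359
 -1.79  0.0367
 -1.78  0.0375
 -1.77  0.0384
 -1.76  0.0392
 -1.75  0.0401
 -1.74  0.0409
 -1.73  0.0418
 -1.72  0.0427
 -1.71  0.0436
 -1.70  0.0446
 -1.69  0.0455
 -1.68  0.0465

0.0392

σ√T = 0.29·√0.5 = 0.2051
ln(S/K) + (r + σ²/2)T = ln(400/600) + (0.048 + 0.29²/2)·0.5 = -0.4055 + 0.0450 = -0.3604
d₁ = -0.3604 / 0.2051 = -1.7577 → -1.76
N(d₁) = N(-1.76) = 0.0392
Δ_call = N(d₁) = 0.0392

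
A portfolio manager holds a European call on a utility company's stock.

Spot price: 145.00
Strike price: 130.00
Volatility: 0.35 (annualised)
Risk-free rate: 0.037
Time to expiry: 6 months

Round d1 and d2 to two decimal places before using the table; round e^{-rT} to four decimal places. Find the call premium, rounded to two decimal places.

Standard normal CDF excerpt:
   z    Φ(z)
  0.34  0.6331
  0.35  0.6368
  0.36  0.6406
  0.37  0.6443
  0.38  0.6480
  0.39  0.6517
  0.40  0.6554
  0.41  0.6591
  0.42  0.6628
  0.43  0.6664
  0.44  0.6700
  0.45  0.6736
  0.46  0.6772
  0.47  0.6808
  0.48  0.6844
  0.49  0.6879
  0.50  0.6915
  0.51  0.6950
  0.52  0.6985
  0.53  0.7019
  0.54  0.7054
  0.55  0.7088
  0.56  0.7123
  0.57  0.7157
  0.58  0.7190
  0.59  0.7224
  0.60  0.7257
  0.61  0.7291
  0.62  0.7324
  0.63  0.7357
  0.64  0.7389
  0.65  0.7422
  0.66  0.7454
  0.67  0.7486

23.97

σ√T = 0.35·√0.5 = 0.2475
d₁ = [ln(145/130) + (0.037 + 0.35²/2)·0.5] / 0.2475 = [0.1092 + 0.0491] / 0.2475 = 0.6397 ⇒ 0.64
d₂ = d₁ − σ√T = 0.6397 − 0.2475 = 0.3922 ⇒ 0.39
exp(−rT) = exp(−0.037·0.5) = 0.9817
C = 145·N(0.64) − 130·0.9817·N(0.39) = 145·0.7389 − 130·0.9817·0.6517 = 107.1405 − 83.1706 = 23.9699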